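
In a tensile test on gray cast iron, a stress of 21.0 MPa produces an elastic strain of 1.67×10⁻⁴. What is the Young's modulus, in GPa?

E = σ/ε = 21.0 MPa / 1.67×10⁻⁴ = 125700 MPa = 126 GPa.

126 GPa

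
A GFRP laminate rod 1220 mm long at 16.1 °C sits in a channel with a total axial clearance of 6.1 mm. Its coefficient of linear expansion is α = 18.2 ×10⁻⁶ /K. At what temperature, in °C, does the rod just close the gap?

α·L₀·ΔT = 6.1 mm ⇒ ΔT = 6.1 / (18.2×10⁻⁶ × 1220.0) = 274.7 K.
T = 16.1 + 274.7 = 290.8 °C.

291 °C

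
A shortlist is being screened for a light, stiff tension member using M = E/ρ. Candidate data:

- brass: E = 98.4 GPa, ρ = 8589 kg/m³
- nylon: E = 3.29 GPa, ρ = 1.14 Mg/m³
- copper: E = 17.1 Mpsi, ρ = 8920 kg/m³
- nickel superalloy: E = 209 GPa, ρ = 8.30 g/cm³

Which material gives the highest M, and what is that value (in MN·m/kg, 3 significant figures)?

nickel superalloy, M = 25.2 MN·m/kg

In SI units:
  brass: E = 98.40 GPa, ρ = 8589 kg/m³
  nylon: E = 3.290 GPa, ρ = 1140 kg/m³
  copper: E = 117.9 GPa, ρ = 8920 kg/m³
  nickel superalloy: E = 209.0 GPa, ρ = 8300 kg/m³
  nickel superalloy: M = 25.2 MN·m/kg
  copper: M = 13.2 MN·m/kg
  brass: M = 11.5 MN·m/kg
  nylon: M = 2.89 MN·m/kg
Nickel superalloy has the largest M.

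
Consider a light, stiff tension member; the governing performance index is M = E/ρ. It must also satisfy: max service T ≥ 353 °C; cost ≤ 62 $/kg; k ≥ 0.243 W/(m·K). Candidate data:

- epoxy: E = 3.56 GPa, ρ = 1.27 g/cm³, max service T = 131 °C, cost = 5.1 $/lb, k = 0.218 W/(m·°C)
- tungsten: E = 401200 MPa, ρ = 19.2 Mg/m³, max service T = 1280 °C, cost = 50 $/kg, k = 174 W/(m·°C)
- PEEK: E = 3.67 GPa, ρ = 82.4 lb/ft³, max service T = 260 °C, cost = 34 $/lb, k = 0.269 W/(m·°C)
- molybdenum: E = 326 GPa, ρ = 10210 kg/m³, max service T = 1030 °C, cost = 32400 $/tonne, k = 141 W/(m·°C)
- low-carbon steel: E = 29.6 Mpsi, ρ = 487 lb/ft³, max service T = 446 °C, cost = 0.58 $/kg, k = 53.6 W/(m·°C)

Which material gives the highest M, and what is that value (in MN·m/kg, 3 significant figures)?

molybdenum, M = 31.9 MN·m/kg

Screen on constraints: max service T ≥ 353 °C; cost ≤ 62 $/kg; k ≥ 0.243 W/(m·K). Survivors: tungsten, molybdenum, low-carbon steel.
Normalizing units and computing the index:
  tungsten: E = 401.2 GPa, ρ = 19200 kg/m³
  molybdenum: E = 326.0 GPa, ρ = 10210 kg/m³
  low-carbon steel: E = 204.1 GPa, ρ = 7801 kg/m³
  molybdenum: M = 31.9 MN·m/kg
  low-carbon steel: M = 26.2 MN·m/kg
  tungsten: M = 20.9 MN·m/kg
Highest index: molybdenum.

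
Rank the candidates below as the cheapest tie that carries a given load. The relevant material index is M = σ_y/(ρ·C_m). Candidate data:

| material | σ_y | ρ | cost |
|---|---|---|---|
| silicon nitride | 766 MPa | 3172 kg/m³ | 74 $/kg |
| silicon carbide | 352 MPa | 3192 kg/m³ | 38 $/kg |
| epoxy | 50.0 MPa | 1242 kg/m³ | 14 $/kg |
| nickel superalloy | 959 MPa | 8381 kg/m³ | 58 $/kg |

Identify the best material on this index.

Per-candidate index values:
  silicon nitride: M = 3.26 kN·m per $
  silicon carbide: M = 2.90 kN·m per $
  epoxy: M = 2.88 kN·m per $
  nickel superalloy: M = 1.97 kN·m per $
Silicon nitride has the largest M.

silicon nitride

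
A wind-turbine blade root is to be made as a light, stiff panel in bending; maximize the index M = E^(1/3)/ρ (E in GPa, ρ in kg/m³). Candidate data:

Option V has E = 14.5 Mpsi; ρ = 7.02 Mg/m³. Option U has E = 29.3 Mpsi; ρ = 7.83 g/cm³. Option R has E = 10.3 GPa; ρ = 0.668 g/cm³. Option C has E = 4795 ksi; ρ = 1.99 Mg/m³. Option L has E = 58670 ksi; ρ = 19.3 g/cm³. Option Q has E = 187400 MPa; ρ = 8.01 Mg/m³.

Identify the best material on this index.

Convert each candidate to consistent units, then evaluate M:
  option V: E = 99.97 GPa, ρ = 7020 kg/m³
  option U: E = 202.0 GPa, ρ = 7830 kg/m³
  option R: E = 10.30 GPa, ρ = 668.0 kg/m³
  option C: E = 33.06 GPa, ρ = 1990 kg/m³
  option L: E = 404.5 GPa, ρ = 19300 kg/m³
  option Q: E = 187.4 GPa, ρ = 8010 kg/m³
  option R: M = 3.26×10⁻³
  option C: M = 1.61×10⁻³
  option U: M = 0.749×10⁻³
  option Q: M = 0.714×10⁻³
  option V: M = 0.661×10⁻³
  option L: M = 0.383×10⁻³
The maximum is for option R.

option R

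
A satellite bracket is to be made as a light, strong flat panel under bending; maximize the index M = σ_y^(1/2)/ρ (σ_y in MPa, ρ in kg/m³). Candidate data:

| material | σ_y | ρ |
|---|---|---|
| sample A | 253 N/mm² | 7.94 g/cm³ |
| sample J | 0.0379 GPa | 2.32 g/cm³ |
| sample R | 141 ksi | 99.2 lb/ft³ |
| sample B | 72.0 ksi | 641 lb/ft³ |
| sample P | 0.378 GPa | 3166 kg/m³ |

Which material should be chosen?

In SI units:
  sample A: σ_y = 253.0 MPa, ρ = 7940 kg/m³
  sample J: σ_y = 37.90 MPa, ρ = 2320 kg/m³
  sample R: σ_y = 972.2 MPa, ρ = 1589 kg/m³
  sample B: σ_y = 496.4 MPa, ρ = 10270 kg/m³
  sample P: σ_y = 378.0 MPa, ρ = 3166 kg/m³
  sample R: M = 19.6×10⁻³
  sample P: M = 6.14×10⁻³
  sample J: M = 2.65×10⁻³
  sample B: M = 2.17×10⁻³
  sample A: M = 2.00×10⁻³
Sample R ranks first.

sample R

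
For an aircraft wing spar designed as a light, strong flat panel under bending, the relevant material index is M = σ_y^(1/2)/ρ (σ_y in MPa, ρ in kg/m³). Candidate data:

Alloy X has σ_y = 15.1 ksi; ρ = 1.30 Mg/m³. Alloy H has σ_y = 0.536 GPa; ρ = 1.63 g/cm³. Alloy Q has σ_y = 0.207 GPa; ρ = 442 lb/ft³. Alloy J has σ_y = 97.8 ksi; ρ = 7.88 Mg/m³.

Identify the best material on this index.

alloy H

Convert each candidate to consistent units, then evaluate M:
  alloy X: σ_y = 104.1 MPa, ρ = 1300 kg/m³
  alloy H: σ_y = 536.0 MPa, ρ = 1630 kg/m³
  alloy Q: σ_y = 207.0 MPa, ρ = 7080 kg/m³
  alloy J: σ_y = 674.3 MPa, ρ = 7880 kg/m³
  alloy H: M = 14.2×10⁻³
  alloy X: M = 7.85×10⁻³
  alloy J: M = 3.30×10⁻³
  alloy Q: M = 2.03×10⁻³
Alloy H has the largest M.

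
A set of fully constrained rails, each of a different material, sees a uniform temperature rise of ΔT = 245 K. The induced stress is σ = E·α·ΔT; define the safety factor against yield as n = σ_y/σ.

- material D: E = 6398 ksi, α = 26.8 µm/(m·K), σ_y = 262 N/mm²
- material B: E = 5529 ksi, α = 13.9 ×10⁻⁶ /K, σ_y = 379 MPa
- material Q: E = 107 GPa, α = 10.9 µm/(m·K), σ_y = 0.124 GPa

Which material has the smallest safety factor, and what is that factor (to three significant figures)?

material Q, n = 0.434

Per material, after unit conversion:
  material D: E = 44.11, α = 26.8, σ_y = 262.0 → σ = 290 MPa, n = 0.905
  material B: E = 38.12, α = 13.9, σ_y = 379.0 → σ = 130 MPa, n = 2.92
  material Q: E = 107.0, α = 10.9, σ_y = 124.0 → σ = 286 MPa, n = 0.434
Material Q has the lowest safety factor, n = 0.434.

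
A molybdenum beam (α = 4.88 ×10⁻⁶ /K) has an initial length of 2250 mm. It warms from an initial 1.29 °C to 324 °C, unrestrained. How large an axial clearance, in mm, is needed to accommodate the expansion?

ΔT = 324 − 1.29 = 322.7 K.
ΔL = α·L₀·ΔT = 4.88×10⁻⁶ × 2250 mm × 322.7 K = 3.54 mm.

3.54 mm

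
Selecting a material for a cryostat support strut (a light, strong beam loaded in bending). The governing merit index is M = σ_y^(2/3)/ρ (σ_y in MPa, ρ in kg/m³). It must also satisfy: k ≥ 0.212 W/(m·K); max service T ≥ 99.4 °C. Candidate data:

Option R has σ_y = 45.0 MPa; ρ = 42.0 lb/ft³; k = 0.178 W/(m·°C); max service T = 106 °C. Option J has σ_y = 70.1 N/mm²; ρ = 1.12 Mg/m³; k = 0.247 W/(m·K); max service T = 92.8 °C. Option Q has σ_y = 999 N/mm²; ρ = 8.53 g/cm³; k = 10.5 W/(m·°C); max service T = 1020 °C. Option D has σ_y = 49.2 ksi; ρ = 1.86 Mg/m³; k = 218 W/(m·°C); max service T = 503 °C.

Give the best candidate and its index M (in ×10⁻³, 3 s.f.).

Screen on constraints: k ≥ 0.212 W/(m·K); max service T ≥ 99.4 °C. Survivors: option Q, option D.
After converting to SI:
  option Q: σ_y = 999.0 MPa, ρ = 8530 kg/m³
  option D: σ_y = 339.2 MPa, ρ = 1860 kg/m³
  option D: M = 26.2×10⁻³
  option Q: M = 11.7×10⁻³
Option D has the largest M.

option D, M = 26.2×10⁻³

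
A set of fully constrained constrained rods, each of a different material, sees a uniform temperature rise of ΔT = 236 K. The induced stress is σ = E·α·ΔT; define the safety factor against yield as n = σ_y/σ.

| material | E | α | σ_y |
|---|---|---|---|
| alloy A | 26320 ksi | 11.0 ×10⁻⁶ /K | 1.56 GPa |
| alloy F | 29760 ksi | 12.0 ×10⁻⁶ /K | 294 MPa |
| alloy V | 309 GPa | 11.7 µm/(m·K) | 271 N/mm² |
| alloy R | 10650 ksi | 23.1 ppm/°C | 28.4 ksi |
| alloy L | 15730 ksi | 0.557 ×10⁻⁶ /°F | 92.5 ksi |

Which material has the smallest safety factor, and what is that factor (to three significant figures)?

With everything in SI (GPa, ×10⁻⁶/K, MPa):
  alloy A: E = 181.5, α = 11.0, σ_y = 1560 → σ = 471 MPa, n = 3.31
  alloy F: E = 205.2, α = 12.0, σ_y = 294.0 → σ = 581 MPa, n = 0.506
  alloy V: E = 309.0, α = 11.7, σ_y = 271.0 → σ = 853 MPa, n = 0.318
  alloy R: E = 73.43, α = 23.1, σ_y = 195.8 → σ = 400 MPa, n = 0.489
  alloy L: E = 108.5, α = 1.00, σ_y = 637.8 → σ = 25.7 MPa, n = 24.9
Alloy V has the lowest safety factor, n = 0.318.

alloy V, n = 0.318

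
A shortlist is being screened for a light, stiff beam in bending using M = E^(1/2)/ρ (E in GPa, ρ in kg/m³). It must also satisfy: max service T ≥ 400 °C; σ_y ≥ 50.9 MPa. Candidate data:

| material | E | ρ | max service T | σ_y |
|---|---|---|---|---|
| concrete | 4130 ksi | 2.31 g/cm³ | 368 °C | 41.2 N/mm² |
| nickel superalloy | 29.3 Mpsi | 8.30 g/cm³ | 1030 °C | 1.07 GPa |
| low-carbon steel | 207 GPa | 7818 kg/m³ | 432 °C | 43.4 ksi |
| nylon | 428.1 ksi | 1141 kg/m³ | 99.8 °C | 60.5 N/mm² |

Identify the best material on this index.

Screen on constraints: max service T ≥ 400 °C; σ_y ≥ 50.9 MPa. Survivors: nickel superalloy, low-carbon steel.
In SI units:
  nickel superalloy: E = 202.0 GPa, ρ = 8300 kg/m³
  low-carbon steel: E = 207.0 GPa, ρ = 7818 kg/m³
  low-carbon steel: M = 1.84×10⁻³
  nickel superalloy: M = 1.71×10⁻³
Low-carbon steel ranks first.

low-carbon steel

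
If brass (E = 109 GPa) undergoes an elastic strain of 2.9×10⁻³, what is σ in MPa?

σ = E·ε = 109000 MPa × 2.9×10⁻³ = 316 MPa.

316 MPa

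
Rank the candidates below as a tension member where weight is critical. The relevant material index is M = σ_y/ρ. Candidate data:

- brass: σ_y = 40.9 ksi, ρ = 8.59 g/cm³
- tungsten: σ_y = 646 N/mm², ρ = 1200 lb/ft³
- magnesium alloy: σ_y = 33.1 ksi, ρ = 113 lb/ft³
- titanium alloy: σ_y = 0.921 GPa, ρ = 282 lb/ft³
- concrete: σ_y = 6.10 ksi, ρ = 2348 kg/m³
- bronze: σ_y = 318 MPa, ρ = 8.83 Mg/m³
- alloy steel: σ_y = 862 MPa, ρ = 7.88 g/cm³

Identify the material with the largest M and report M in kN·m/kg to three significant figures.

titanium alloy, M = 204 kN·m/kg

Convert each candidate to consistent units, then evaluate M:
  brass: σ_y = 282.0 MPa, ρ = 8590 kg/m³
  tungsten: σ_y = 646.0 MPa, ρ = 19220 kg/m³
  magnesium alloy: σ_y = 228.2 MPa, ρ = 1810 kg/m³
  titanium alloy: σ_y = 921.0 MPa, ρ = 4517 kg/m³
  concrete: σ_y = 42.06 MPa, ρ = 2348 kg/m³
  bronze: σ_y = 318.0 MPa, ρ = 8830 kg/m³
  alloy steel: σ_y = 862.0 MPa, ρ = 7880 kg/m³
  titanium alloy: M = 204 kN·m/kg
  magnesium alloy: M = 126 kN·m/kg
  alloy steel: M = 109 kN·m/kg
  bronze: M = 36.0 kN·m/kg
  tungsten: M = 33.6 kN·m/kg
  brass: M = 32.8 kN·m/kg
  concrete: M = 17.9 kN·m/kg
Titanium alloy has the largest M.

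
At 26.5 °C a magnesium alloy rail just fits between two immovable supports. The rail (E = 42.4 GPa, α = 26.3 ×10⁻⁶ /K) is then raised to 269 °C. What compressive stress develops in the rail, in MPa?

ΔT = 242.5 K. Constrained thermal stress σ = E·α·ΔT = 42.40×10³ MPa × 26.3×10⁻⁶ × 242.5 = 270 MPa (compressive).

270 MPa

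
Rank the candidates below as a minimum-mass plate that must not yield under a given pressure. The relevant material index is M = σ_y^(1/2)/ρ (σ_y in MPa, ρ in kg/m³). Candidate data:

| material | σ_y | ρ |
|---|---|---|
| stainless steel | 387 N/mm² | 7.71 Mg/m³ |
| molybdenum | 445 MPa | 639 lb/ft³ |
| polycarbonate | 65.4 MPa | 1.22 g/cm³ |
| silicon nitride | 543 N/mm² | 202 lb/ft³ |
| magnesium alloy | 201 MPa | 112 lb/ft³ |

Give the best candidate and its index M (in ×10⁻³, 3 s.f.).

Putting every candidate on a common basis:
  stainless steel: σ_y = 387.0 MPa, ρ = 7710 kg/m³
  molybdenum: σ_y = 445.0 MPa, ρ = 10240 kg/m³
  polycarbonate: σ_y = 65.40 MPa, ρ = 1220 kg/m³
  silicon nitride: σ_y = 543.0 MPa, ρ = 3236 kg/m³
  magnesium alloy: σ_y = 201.0 MPa, ρ = 1794 kg/m³
  magnesium alloy: M = 7.90×10⁻³
  silicon nitride: M = 7.20×10⁻³
  polycarbonate: M = 6.63×10⁻³
  stainless steel: M = 2.55×10⁻³
  molybdenum: M = 2.06×10⁻³
The maximum is for magnesium alloy.

magnesium alloy, M = 7.90×10⁻³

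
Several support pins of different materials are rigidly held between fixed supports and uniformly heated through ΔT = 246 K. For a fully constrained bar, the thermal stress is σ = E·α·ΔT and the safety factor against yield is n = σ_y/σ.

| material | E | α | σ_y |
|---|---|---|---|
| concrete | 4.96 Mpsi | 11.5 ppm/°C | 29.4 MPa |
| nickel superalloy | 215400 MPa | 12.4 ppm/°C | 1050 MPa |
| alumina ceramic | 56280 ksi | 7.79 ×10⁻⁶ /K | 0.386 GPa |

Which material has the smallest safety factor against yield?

concrete

Converting E to GPa, α to ×10⁻⁶/K, σ_y to MPa, then σ and n for each:
  concrete: E = 34.20, α = 11.5, σ_y = 29.40 → σ = 96.7 MPa, n = 0.304
  nickel superalloy: E = 215.4, α = 12.4, σ_y = 1050 → σ = 657 MPa, n = 1.60
  alumina ceramic: E = 388.0, α = 7.79, σ_y = 386.0 → σ = 744 MPa, n = 0.519
Concrete has the lowest safety factor, n = 0.304.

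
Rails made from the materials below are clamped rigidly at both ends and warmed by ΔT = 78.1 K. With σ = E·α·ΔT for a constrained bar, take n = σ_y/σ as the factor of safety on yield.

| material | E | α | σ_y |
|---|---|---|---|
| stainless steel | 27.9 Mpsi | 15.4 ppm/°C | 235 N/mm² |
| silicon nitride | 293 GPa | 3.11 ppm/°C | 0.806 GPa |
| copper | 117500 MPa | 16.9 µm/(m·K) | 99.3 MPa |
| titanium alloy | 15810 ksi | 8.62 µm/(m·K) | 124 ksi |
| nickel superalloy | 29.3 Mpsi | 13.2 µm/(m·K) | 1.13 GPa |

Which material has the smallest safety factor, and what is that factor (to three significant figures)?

copper, n = 0.640

In consistent units (E in GPa, α in ×10⁻⁶/K, σ_y in MPa):
  stainless steel: E = 192.4, α = 15.4, σ_y = 235.0 → σ = 231 MPa, n = 1.02
  silicon nitride: E = 293.0, α = 3.11, σ_y = 806.0 → σ = 71.2 MPa, n = 11.3
  copper: E = 117.5, α = 16.9, σ_y = 99.30 → σ = 155 MPa, n = 0.640
  titanium alloy: E = 109.0, α = 8.62, σ_y = 855.0 → σ = 73.4 MPa, n = 11.7
  nickel superalloy: E = 202.0, α = 13.2, σ_y = 1130 → σ = 208 MPa, n = 5.43
Smallest n: copper with n = 0.640.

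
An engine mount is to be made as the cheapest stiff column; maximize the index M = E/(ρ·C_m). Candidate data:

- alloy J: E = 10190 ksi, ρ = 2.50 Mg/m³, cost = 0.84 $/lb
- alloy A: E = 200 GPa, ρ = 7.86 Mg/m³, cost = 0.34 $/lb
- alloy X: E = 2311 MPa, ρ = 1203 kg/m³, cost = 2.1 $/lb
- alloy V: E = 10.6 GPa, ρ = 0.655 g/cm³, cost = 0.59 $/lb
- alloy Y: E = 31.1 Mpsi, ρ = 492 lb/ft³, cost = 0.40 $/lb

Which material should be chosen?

In SI units:
  alloy J: E = 70.26 GPa, ρ = 2500 kg/m³, cost = 1.852 $/kg
  alloy A: E = 200.0 GPa, ρ = 7860 kg/m³, cost = 0.7496 $/kg
  alloy X: E = 2.311 GPa, ρ = 1203 kg/m³, cost = 4.630 $/kg
  alloy V: E = 10.60 GPa, ρ = 655.0 kg/m³, cost = 1.301 $/kg
  alloy Y: E = 214.4 GPa, ρ = 7881 kg/m³, cost = 0.8818 $/kg
  alloy A: M = 33.9 MN·m per $
  alloy Y: M = 30.9 MN·m per $
  alloy J: M = 15.2 MN·m per $
  alloy V: M = 12.4 MN·m per $
  alloy X: M = 0.415 MN·m per $
Highest index: alloy A.

alloy A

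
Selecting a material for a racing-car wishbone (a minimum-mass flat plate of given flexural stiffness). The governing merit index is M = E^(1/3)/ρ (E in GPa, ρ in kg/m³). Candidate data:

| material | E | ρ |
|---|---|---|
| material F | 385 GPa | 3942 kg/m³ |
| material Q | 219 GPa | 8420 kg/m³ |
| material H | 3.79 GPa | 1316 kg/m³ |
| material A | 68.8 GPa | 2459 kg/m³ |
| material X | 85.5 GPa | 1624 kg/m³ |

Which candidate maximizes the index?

material X

Per-candidate index values:
  material X: M = 2.71×10⁻³
  material F: M = 1.85×10⁻³
  material A: M = 1.67×10⁻³
  material H: M = 1.18×10⁻³
  material Q: M = 0.716×10⁻³
The maximum is for material X.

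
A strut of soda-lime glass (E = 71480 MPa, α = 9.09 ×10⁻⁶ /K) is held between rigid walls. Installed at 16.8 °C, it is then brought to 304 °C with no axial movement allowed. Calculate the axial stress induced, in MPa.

E = 71480 MPa = 71.48 GPa.
ΔT = 287.2 K. Constrained thermal stress σ = E·α·ΔT = 71.48×10³ MPa × 9.09×10⁻⁶ × 287.2 = 187 MPa (compressive).

187 MPa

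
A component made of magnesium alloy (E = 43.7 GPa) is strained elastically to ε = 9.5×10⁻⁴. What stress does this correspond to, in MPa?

σ = E·ε = 43700 MPa × 9.5×10⁻⁴ = 41.5 MPa.

41.5 MPa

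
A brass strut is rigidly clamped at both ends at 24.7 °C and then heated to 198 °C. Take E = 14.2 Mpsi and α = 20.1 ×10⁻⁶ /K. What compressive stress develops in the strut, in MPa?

E = 14.2 Mpsi = 97.91 GPa.
ΔT = 173.3 K. Constrained thermal stress σ = E·α·ΔT = 97.91×10³ MPa × 20.1×10⁻⁶ × 173.3 = 341 MPa (compressive).

341 MPa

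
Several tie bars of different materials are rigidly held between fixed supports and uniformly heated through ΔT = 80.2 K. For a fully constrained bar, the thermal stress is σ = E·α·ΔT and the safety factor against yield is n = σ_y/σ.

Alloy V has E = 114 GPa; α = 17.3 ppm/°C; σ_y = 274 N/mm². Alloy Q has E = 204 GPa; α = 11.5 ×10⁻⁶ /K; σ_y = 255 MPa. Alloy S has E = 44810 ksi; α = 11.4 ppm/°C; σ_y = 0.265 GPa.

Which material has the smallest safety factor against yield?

alloy S

In consistent units (E in GPa, α in ×10⁻⁶/K, σ_y in MPa):
  alloy V: E = 114.0, α = 17.3, σ_y = 274.0 → σ = 158 MPa, n = 1.73
  alloy Q: E = 204.0, α = 11.5, σ_y = 255.0 → σ = 188 MPa, n = 1.36
  alloy S: E = 309.0, α = 11.4, σ_y = 265.0 → σ = 282 MPa, n = 0.938
The minimum is alloy S at n = 0.938.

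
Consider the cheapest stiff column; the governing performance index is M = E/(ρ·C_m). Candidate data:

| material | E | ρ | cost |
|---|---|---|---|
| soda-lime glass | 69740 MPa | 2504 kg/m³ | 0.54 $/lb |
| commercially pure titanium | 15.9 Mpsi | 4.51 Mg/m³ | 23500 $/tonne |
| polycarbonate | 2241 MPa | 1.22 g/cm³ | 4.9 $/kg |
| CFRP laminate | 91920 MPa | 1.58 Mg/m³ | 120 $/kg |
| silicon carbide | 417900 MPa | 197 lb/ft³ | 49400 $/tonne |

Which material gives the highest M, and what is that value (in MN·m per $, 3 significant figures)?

Convert each candidate to consistent units, then evaluate M:
  soda-lime glass: E = 69.74 GPa, ρ = 2504 kg/m³, cost = 1.190 $/kg
  commercially pure titanium: E = 109.6 GPa, ρ = 4510 kg/m³, cost = 23.50 $/kg
  polycarbonate: E = 2.241 GPa, ρ = 1220 kg/m³, cost = 4.900 $/kg
  CFRP laminate: E = 91.92 GPa, ρ = 1580 kg/m³, cost = 120.0 $/kg
  silicon carbide: E = 417.9 GPa, ρ = 3156 kg/m³, cost = 49.40 $/kg
  soda-lime glass: M = 23.4 MN·m per $
  silicon carbide: M = 2.68 MN·m per $
  commercially pure titanium: M = 1.03 MN·m per $
  CFRP laminate: M = 0.485 MN·m per $
  polycarbonate: M = 0.375 MN·m per $
Soda-lime glass has the largest M.

soda-lime glass, M = 23.4 MN·m per $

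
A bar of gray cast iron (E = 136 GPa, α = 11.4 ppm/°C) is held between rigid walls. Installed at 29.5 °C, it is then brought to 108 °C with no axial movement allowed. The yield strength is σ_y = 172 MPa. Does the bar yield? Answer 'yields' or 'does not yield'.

ΔT = 78.50 K. Constrained thermal stress σ = E·α·ΔT = 136.0×10³ MPa × 11.4×10⁻⁶ × 78.50 = 122 MPa (compressive).
Compare to σ_y = 172 MPa: σ < σ_y, so it does not yield.

does not yield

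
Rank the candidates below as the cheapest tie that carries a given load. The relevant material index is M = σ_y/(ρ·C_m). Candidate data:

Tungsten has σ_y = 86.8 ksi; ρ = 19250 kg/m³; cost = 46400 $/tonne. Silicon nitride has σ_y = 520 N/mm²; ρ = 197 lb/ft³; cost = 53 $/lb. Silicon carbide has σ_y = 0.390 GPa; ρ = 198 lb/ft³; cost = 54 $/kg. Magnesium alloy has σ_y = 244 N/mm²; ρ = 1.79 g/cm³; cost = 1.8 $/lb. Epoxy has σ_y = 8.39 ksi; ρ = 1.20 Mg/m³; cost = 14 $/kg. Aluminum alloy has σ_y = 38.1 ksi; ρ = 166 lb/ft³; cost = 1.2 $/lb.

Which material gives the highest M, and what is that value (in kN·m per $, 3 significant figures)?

Convert each candidate to consistent units, then evaluate M:
  tungsten: σ_y = 598.5 MPa, ρ = 19250 kg/m³, cost = 46.40 $/kg
  silicon nitride: σ_y = 520.0 MPa, ρ = 3156 kg/m³, cost = 116.8 $/kg
  silicon carbide: σ_y = 390.0 MPa, ρ = 3172 kg/m³, cost = 54.00 $/kg
  magnesium alloy: σ_y = 244.0 MPa, ρ = 1790 kg/m³, cost = 3.968 $/kg
  epoxy: σ_y = 57.85 MPa, ρ = 1200 kg/m³, cost = 14.00 $/kg
  aluminum alloy: σ_y = 262.7 MPa, ρ = 2659 kg/m³, cost = 2.646 $/kg
  aluminum alloy: M = 37.3 kN·m per $
  magnesium alloy: M = 34.4 kN·m per $
  epoxy: M = 3.44 kN·m per $
  silicon carbide: M = 2.28 kN·m per $
  silicon nitride: M = 1.41 kN·m per $
  tungsten: M = 0.670 kN·m per $
Aluminum alloy ranks first.

aluminum alloy, M = 37.3 kN·m per $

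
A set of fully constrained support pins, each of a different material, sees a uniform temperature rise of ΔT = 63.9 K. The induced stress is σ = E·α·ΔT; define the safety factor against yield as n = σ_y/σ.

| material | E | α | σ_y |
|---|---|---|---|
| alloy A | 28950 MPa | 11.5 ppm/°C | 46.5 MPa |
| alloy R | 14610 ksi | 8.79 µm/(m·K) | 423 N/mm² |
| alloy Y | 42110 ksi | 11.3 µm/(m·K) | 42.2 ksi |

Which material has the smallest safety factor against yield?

alloy Y

With everything in SI (GPa, ×10⁻⁶/K, MPa):
  alloy A: E = 28.95, α = 11.5, σ_y = 46.50 → σ = 21.3 MPa, n = 2.19
  alloy R: E = 100.7, α = 8.79, σ_y = 423.0 → σ = 56.6 MPa, n = 7.48
  alloy Y: E = 290.3, α = 11.3, σ_y = 291.0 → σ = 210 MPa, n = 1.39
Alloy Y has the lowest safety factor, n = 1.39.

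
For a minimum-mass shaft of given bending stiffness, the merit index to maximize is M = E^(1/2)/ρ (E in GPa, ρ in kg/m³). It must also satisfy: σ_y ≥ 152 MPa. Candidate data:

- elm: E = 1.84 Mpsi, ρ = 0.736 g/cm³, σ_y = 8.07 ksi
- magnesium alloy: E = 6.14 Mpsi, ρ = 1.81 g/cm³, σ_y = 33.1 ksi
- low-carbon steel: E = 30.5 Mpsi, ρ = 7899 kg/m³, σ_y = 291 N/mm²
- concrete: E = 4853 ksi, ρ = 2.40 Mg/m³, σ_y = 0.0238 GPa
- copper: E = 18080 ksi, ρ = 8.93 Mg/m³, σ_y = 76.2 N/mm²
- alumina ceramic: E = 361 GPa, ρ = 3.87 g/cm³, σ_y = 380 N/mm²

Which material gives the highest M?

alumina ceramic

Screen on constraints: σ_y ≥ 152 MPa. Survivors: magnesium alloy, low-carbon steel, alumina ceramic.
Convert each candidate to consistent units, then evaluate M:
  magnesium alloy: E = 42.33 GPa, ρ = 1810 kg/m³
  low-carbon steel: E = 210.3 GPa, ρ = 7899 kg/m³
  alumina ceramic: E = 361.0 GPa, ρ = 3870 kg/m³
  alumina ceramic: M = 4.91×10⁻³
  magnesium alloy: M = 3.59×10⁻³
  low-carbon steel: M = 1.84×10⁻³
Highest index: alumina ceramic.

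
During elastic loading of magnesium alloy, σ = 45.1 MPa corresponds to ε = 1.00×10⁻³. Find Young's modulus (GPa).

E = σ/ε = 45.1 MPa / 1.00×10⁻³ = 45100 MPa = 45.1 GPa.

45.1 GPa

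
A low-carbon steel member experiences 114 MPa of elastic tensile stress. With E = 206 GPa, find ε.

5.53×10⁻⁴

ε = σ/E = 114 / 206000 = 5.53×10⁻⁴.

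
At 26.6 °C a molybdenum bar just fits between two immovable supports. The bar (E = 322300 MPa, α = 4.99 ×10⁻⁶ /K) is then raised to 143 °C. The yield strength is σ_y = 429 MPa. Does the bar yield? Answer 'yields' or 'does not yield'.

does not yield

E = 322300 MPa = 322.3 GPa.
ΔT = 116.4 K. Constrained thermal stress σ = E·α·ΔT = 322.3×10³ MPa × 4.99×10⁻⁶ × 116.4 = 187 MPa (compressive).
Compare to σ_y = 429 MPa: σ < σ_y, so it does not yield.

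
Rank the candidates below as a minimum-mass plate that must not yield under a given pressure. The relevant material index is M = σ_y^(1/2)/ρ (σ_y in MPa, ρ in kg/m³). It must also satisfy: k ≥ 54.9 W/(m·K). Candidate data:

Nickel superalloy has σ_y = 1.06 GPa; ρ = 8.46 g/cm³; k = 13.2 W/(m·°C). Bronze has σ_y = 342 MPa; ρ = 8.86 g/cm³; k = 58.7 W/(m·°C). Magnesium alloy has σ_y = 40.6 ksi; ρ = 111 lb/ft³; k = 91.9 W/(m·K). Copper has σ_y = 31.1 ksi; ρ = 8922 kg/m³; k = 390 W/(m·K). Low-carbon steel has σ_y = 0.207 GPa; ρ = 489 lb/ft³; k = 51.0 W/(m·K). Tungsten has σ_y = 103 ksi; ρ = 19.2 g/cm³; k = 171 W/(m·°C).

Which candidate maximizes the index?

magnesium alloy

Screen on constraints: k ≥ 54.9 W/(m·K). Survivors: bronze, magnesium alloy, copper, tungsten.
Convert each candidate to consistent units, then evaluate M:
  bronze: σ_y = 342.0 MPa, ρ = 8860 kg/m³
  magnesium alloy: σ_y = 279.9 MPa, ρ = 1778 kg/m³
  copper: σ_y = 214.4 MPa, ρ = 8922 kg/m³
  tungsten: σ_y = 710.2 MPa, ρ = 19200 kg/m³
  magnesium alloy: M = 9.41×10⁻³
  bronze: M = 2.09×10⁻³
  copper: M = 1.64×10⁻³
  tungsten: M = 1.39×10⁻³
Magnesium alloy ranks first.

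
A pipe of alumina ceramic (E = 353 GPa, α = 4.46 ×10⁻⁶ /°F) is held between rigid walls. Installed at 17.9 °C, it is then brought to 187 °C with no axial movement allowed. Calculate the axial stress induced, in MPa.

α = 4.46×10⁻⁶/°F × 9/5 = 8.03×10⁻⁶/K.
ΔT = 169.1 K. Constrained thermal stress σ = E·α·ΔT = 353.0×10³ MPa × 8.03×10⁻⁶ × 169.1 = 479 MPa (compressive).

479 MPa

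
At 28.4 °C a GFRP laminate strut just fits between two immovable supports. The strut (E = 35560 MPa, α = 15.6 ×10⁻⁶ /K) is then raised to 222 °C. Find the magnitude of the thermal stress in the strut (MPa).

107 MPa

E = 35560 MPa = 35.56 GPa.
ΔT = 193.6 K. Constrained thermal stress σ = E·α·ΔT = 35.56×10³ MPa × 15.6×10⁻⁶ × 193.6 = 107 MPa (compressive).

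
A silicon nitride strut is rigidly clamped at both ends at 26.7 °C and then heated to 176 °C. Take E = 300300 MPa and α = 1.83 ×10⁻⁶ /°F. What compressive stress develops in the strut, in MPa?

148 MPa

E = 300300 MPa = 300.3 GPa.
α = 1.83×10⁻⁶/°F × 9/5 = 3.29×10⁻⁶/K.
ΔT = 149.3 K. Constrained thermal stress σ = E·α·ΔT = 300.3×10³ MPa × 3.29×10⁻⁶ × 149.3 = 148 MPa (compressive).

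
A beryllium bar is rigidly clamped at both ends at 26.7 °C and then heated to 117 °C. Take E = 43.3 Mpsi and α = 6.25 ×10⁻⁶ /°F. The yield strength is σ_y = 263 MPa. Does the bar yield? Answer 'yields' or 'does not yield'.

yields

E = 43.3 Mpsi = 298.5 GPa.
α = 6.25×10⁻⁶/°F × 9/5 = 11.2×10⁻⁶/K.
ΔT = 90.30 K. Constrained thermal stress σ = E·α·ΔT = 298.5×10³ MPa × 11.2×10⁻⁶ × 90.30 = 303 MPa (compressive).
Compare to σ_y = 263 MPa: σ ≥ σ_y, so it yields.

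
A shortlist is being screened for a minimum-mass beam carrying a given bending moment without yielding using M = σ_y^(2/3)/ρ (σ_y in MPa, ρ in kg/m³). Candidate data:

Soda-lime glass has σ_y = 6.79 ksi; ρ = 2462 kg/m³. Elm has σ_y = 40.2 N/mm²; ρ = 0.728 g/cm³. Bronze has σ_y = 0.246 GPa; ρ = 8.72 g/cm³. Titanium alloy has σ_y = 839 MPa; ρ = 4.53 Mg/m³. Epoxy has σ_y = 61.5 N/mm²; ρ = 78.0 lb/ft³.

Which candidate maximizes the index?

Convert each candidate to consistent units, then evaluate M:
  soda-lime glass: σ_y = 46.82 MPa, ρ = 2462 kg/m³
  elm: σ_y = 40.20 MPa, ρ = 728.0 kg/m³
  bronze: σ_y = 246.0 MPa, ρ = 8720 kg/m³
  titanium alloy: σ_y = 839.0 MPa, ρ = 4530 kg/m³
  epoxy: σ_y = 61.50 MPa, ρ = 1249 kg/m³
  titanium alloy: M = 19.6×10⁻³
  elm: M = 16.1×10⁻³
  epoxy: M = 12.5×10⁻³
  soda-lime glass: M = 5.28×10⁻³
  bronze: M = 4.50×10⁻³
Titanium alloy ranks first.

titanium alloy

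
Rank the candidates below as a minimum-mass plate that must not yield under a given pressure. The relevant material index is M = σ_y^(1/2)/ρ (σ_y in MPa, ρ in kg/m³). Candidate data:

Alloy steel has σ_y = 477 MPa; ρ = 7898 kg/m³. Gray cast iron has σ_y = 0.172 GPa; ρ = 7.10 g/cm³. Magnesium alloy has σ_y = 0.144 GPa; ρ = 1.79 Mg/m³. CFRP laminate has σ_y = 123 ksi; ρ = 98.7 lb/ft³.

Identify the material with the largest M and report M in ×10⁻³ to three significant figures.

CFRP laminate, M = 18.4×10⁻³

After converting to SI:
  alloy steel: σ_y = 477.0 MPa, ρ = 7898 kg/m³
  gray cast iron: σ_y = 172.0 MPa, ρ = 7100 kg/m³
  magnesium alloy: σ_y = 144.0 MPa, ρ = 1790 kg/m³
  CFRP laminate: σ_y = 848.1 MPa, ρ = 1581 kg/m³
  CFRP laminate: M = 18.4×10⁻³
  magnesium alloy: M = 6.70×10⁻³
  alloy steel: M = 2.77×10⁻³
  gray cast iron: M = 1.85×10⁻³
CFRP laminate ranks first.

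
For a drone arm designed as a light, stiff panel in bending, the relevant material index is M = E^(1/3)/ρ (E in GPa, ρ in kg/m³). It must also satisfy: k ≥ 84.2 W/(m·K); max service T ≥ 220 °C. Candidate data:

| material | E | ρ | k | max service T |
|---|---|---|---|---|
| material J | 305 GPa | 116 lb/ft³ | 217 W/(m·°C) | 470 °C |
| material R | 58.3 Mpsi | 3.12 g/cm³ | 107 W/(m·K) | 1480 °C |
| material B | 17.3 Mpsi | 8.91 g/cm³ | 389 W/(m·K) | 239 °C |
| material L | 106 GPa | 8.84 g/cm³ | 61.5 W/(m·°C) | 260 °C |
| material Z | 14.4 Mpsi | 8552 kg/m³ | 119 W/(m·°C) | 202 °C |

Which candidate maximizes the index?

Screen on constraints: k ≥ 84.2 W/(m·K); max service T ≥ 220 °C. Survivors: material J, material R, material B.
Convert each candidate to consistent units, then evaluate M:
  material J: E = 305.0 GPa, ρ = 1858 kg/m³
  material R: E = 402.0 GPa, ρ = 3120 kg/m³
  material B: E = 119.3 GPa, ρ = 8910 kg/m³
  material J: M = 3.62×10⁻³
  material R: M = 2.37×10⁻³
  material B: M = 0.552×10⁻³
Material J ranks first.

material J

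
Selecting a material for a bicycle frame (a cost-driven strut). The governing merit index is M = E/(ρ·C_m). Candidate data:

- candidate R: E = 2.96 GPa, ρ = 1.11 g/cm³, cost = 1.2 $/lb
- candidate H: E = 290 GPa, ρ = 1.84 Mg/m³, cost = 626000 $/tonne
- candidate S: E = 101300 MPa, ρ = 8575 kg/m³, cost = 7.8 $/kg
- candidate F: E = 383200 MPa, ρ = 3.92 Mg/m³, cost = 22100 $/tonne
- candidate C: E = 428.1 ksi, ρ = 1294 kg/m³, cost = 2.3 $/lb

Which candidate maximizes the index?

Normalizing units and computing the index:
  candidate R: E = 2.960 GPa, ρ = 1110 kg/m³, cost = 2.646 $/kg
  candidate H: E = 290.0 GPa, ρ = 1840 kg/m³, cost = 626.0 $/kg
  candidate S: E = 101.3 GPa, ρ = 8575 kg/m³, cost = 7.800 $/kg
  candidate F: E = 383.2 GPa, ρ = 3920 kg/m³, cost = 22.10 $/kg
  candidate C: E = 2.952 GPa, ρ = 1294 kg/m³, cost = 5.071 $/kg
  candidate F: M = 4.42 MN·m per $
  candidate S: M = 1.51 MN·m per $
  candidate R: M = 1.01 MN·m per $
  candidate C: M = 0.450 MN·m per $
  candidate H: M = 0.252 MN·m per $
Candidate F ranks first.

candidate F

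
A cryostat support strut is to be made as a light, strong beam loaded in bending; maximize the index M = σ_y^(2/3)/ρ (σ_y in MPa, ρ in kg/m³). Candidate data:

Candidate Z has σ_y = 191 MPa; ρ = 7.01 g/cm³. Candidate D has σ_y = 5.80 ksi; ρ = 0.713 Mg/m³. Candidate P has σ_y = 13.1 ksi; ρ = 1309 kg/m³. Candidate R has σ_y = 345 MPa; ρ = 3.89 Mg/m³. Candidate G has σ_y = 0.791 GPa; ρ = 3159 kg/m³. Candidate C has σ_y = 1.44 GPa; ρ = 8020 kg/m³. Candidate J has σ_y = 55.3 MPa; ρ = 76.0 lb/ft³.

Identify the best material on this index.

candidate G

In SI units:
  candidate Z: σ_y = 191.0 MPa, ρ = 7010 kg/m³
  candidate D: σ_y = 39.99 MPa, ρ = 713.0 kg/m³
  candidate P: σ_y = 90.32 MPa, ρ = 1309 kg/m³
  candidate R: σ_y = 345.0 MPa, ρ = 3890 kg/m³
  candidate G: σ_y = 791.0 MPa, ρ = 3159 kg/m³
  candidate C: σ_y = 1440 MPa, ρ = 8020 kg/m³
  candidate J: σ_y = 55.30 MPa, ρ = 1217 kg/m³
  candidate G: M = 27.1×10⁻³
  candidate D: M = 16.4×10⁻³
  candidate C: M = 15.9×10⁻³
  candidate P: M = 15.4×10⁻³
  candidate R: M = 12.6×10⁻³
  candidate J: M = 11.9×10⁻³
  candidate Z: M = 4.73×10⁻³
The maximum is for candidate G.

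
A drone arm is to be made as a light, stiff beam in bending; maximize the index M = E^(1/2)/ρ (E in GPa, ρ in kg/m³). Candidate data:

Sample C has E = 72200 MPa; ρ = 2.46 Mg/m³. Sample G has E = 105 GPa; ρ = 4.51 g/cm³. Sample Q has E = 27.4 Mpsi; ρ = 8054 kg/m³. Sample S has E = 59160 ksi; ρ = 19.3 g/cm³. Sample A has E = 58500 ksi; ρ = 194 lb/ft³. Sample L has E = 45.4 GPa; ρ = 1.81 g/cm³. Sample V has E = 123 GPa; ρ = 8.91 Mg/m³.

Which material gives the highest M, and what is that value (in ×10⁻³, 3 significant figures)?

After converting to SI:
  sample C: E = 72.20 GPa, ρ = 2460 kg/m³
  sample G: E = 105.0 GPa, ρ = 4510 kg/m³
  sample Q: E = 188.9 GPa, ρ = 8054 kg/m³
  sample S: E = 407.9 GPa, ρ = 19300 kg/m³
  sample A: E = 403.3 GPa, ρ = 3108 kg/m³
  sample L: E = 45.40 GPa, ρ = 1810 kg/m³
  sample V: E = 123.0 GPa, ρ = 8910 kg/m³
  sample A: M = 6.46×10⁻³
  sample L: M = 3.72×10⁻³
  sample C: M = 3.45×10⁻³
  sample G: M = 2.27×10⁻³
  sample Q: M = 1.71×10⁻³
  sample V: M = 1.24×10⁻³
  sample S: M = 1.05×10⁻³
Highest index: sample A.

sample A, M = 6.46×10⁻³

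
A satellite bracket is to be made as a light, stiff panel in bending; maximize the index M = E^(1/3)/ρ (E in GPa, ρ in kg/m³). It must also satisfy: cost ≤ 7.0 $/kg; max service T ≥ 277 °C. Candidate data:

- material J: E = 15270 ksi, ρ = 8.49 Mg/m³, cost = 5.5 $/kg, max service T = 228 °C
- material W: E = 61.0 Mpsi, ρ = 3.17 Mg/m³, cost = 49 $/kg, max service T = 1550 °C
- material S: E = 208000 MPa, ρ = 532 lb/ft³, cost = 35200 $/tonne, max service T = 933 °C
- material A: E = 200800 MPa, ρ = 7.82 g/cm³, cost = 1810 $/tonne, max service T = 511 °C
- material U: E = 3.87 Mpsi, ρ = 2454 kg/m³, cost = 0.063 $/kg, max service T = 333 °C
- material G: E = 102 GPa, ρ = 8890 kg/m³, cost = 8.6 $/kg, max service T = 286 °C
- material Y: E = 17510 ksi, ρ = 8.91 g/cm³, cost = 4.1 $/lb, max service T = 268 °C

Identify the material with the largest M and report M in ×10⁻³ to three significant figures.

Screen on constraints: cost ≤ 7.0 $/kg; max service T ≥ 277 °C. Survivors: material A, material U.
Putting every candidate on a common basis:
  material A: E = 200.8 GPa, ρ = 7820 kg/m³
  material U: E = 26.68 GPa, ρ = 2454 kg/m³
  material U: M = 1.22×10⁻³
  material A: M = 0.749×10⁻³
Highest index: material U.

material U, M = 1.22×10⁻³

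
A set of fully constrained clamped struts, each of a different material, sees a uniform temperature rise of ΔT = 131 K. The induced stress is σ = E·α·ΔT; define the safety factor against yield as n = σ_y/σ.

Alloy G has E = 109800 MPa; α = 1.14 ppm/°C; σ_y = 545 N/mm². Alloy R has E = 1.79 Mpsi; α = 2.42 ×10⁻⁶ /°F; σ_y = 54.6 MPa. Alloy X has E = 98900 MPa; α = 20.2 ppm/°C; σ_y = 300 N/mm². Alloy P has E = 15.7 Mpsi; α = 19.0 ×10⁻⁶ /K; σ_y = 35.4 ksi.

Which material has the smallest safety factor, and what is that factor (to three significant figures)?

With everything in SI (GPa, ×10⁻⁶/K, MPa):
  alloy G: E = 109.8, α = 1.14, σ_y = 545.0 → σ = 16.4 MPa, n = 33.2
  alloy R: E = 12.34, α = 4.36, σ_y = 54.60 → σ = 7.04 MPa, n = 7.75
  alloy X: E = 98.90, α = 20.2, σ_y = 300.0 → σ = 262 MPa, n = 1.15
  alloy P: E = 108.2, α = 19.0, σ_y = 244.1 → σ = 269 MPa, n = 0.906
The minimum is alloy P at n = 0.906.

alloy P, n = 0.906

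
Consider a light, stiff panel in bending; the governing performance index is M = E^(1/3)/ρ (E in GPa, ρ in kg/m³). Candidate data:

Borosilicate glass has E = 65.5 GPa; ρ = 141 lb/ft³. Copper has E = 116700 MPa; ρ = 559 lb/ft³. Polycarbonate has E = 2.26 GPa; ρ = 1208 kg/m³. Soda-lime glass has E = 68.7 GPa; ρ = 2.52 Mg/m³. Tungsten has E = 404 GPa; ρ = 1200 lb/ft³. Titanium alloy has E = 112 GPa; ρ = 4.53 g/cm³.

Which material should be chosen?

Putting every candidate on a common basis:
  borosilicate glass: E = 65.50 GPa, ρ = 2259 kg/m³
  copper: E = 116.7 GPa, ρ = 8954 kg/m³
  polycarbonate: E = 2.260 GPa, ρ = 1208 kg/m³
  soda-lime glass: E = 68.70 GPa, ρ = 2520 kg/m³
  tungsten: E = 404.0 GPa, ρ = 19220 kg/m³
  titanium alloy: E = 112.0 GPa, ρ = 4530 kg/m³
  borosilicate glass: M = 1.78×10⁻³
  soda-lime glass: M = 1.63×10⁻³
  polycarbonate: M = 1.09×10⁻³
  titanium alloy: M = 1.06×10⁻³
  copper: M = 0.546×10⁻³
  tungsten: M = 0.385×10⁻³
The maximum is for borosilicate glass.

borosilicate glass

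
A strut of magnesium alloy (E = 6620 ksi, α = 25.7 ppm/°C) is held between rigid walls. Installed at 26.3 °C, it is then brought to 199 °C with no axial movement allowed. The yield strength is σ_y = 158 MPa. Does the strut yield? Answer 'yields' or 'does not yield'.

yields

E = 6620 ksi = 45.64 GPa.
ΔT = 172.7 K. Constrained thermal stress σ = E·α·ΔT = 45.64×10³ MPa × 25.7×10⁻⁶ × 172.7 = 203 MPa (compressive).
Compare to σ_y = 158 MPa: σ ≥ σ_y, so it yields.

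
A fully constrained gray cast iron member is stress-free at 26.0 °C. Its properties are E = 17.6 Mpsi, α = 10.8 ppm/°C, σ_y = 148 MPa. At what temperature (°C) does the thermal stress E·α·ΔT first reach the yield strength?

139 °C

E = 17.6 Mpsi = 121.3 GPa.
E·α·ΔT = 148.0 MPa ⇒ ΔT = 148.0 / (121.3×10³ × 10.8×10⁻⁶) = 112.9 K.
T = 26.0 + 112.9 = 138.9 °C.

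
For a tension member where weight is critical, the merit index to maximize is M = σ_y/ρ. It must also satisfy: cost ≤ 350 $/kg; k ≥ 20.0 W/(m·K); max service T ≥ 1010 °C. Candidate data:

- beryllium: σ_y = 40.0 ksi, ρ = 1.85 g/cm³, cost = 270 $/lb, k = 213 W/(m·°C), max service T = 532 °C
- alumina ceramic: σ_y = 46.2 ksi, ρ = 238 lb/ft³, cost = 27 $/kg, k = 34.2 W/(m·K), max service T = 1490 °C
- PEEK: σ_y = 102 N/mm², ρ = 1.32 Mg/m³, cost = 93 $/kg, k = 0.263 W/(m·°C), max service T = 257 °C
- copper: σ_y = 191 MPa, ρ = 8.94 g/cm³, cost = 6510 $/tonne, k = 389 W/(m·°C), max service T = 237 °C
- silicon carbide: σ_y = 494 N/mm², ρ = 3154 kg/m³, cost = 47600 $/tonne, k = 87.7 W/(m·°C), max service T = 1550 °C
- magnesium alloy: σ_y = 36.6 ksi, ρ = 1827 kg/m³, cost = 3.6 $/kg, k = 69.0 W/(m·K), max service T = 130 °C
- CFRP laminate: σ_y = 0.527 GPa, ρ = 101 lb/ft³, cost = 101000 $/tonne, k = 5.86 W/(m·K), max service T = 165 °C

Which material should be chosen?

silicon carbide

Screen on constraints: cost ≤ 350 $/kg; k ≥ 20.0 W/(m·K); max service T ≥ 1010 °C. Survivors: alumina ceramic, silicon carbide.
Normalizing units and computing the index:
  alumina ceramic: σ_y = 318.5 MPa, ρ = 3812 kg/m³
  silicon carbide: σ_y = 494.0 MPa, ρ = 3154 kg/m³
  silicon carbide: M = 157 kN·m/kg
  alumina ceramic: M = 83.6 kN·m/kg
The maximum is for silicon carbide.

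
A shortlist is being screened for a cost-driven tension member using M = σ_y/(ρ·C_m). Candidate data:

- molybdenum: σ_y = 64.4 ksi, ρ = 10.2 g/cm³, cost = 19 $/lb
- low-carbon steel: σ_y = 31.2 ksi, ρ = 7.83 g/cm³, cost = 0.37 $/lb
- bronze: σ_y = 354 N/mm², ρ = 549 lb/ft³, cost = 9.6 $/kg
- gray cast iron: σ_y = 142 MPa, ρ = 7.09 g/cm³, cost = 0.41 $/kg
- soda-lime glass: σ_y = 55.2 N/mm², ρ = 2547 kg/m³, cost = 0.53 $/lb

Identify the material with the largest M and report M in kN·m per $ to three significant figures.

Putting every candidate on a common basis:
  molybdenum: σ_y = 444.0 MPa, ρ = 10200 kg/m³, cost = 41.89 $/kg
  low-carbon steel: σ_y = 215.1 MPa, ρ = 7830 kg/m³, cost = 0.8157 $/kg
  bronze: σ_y = 354.0 MPa, ρ = 8794 kg/m³, cost = 9.600 $/kg
  gray cast iron: σ_y = 142.0 MPa, ρ = 7090 kg/m³, cost = 0.4100 $/kg
  soda-lime glass: σ_y = 55.20 MPa, ρ = 2547 kg/m³, cost = 1.168 $/kg
  gray cast iron: M = 48.8 kN·m per $
  low-carbon steel: M = 33.7 kN·m per $
  soda-lime glass: M = 18.5 kN·m per $
  bronze: M = 4.19 kN·m per $
  molybdenum: M = 1.04 kN·m per $
The maximum is for gray cast iron.

gray cast iron, M = 48.8 kN·m per $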